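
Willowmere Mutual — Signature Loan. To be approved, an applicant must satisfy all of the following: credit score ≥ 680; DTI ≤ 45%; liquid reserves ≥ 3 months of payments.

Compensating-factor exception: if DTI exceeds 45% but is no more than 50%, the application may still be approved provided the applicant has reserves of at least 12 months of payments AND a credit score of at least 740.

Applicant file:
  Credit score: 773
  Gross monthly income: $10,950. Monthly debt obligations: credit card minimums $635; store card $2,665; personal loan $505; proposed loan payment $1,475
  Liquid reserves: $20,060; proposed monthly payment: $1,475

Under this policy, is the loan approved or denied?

Approved

Credit score 773 ≥ 680 (meets base)
Total debts = (635 + 2,665 + 505 + 1,475) = 5,280. DTI: 5,280 ÷ 10,950 = 48.2%, over the 45% base limit.
Reserves: 20,060 ÷ 1,475 = 13.6 months (meets 3-month minimum)
DTI 48.2% is within the 45%–50% exception band; checking compensating factors.
Override check — reserves: 13.6 mo (ok); score: 773 (ok).
Both compensating conditions met → exception applies.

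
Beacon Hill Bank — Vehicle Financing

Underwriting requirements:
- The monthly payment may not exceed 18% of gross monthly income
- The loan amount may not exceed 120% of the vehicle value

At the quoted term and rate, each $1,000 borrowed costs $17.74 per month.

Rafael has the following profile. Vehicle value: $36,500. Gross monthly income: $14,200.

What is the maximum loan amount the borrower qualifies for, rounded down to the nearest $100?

$43,800

Payment cap: 18% × $14,200 = $2,556/month.
At $17.74 per $1,000, that supports 2,556/17.74 × 1,000 ≈ $144,081 → $144,000.
LTV cap: 120% × $36,500 = $43,800 → $43,800.
Binding constraint: loan-to-value.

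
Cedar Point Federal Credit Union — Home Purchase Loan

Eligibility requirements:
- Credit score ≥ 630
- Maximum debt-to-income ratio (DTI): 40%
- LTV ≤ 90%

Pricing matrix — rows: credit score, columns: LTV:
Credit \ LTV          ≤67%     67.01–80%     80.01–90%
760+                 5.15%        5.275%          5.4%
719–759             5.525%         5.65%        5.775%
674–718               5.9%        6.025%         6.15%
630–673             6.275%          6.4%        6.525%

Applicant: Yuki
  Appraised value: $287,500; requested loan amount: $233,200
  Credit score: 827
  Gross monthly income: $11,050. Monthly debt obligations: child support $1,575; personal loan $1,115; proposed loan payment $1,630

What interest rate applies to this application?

Credit score 827 ≥ 630; Total monthly debts = (1,575 + 1,115 + 1,630) = 4,320. DTI: 4,320 ÷ 11,050 = 39.1%, within the 40% cap
LTV = 233,200/287,500 = 81.1% ≤ 90%
Score 827 is in the 760+ band; LTV 81.1% is in the 80.01–90% band → 5.4%.

5.4%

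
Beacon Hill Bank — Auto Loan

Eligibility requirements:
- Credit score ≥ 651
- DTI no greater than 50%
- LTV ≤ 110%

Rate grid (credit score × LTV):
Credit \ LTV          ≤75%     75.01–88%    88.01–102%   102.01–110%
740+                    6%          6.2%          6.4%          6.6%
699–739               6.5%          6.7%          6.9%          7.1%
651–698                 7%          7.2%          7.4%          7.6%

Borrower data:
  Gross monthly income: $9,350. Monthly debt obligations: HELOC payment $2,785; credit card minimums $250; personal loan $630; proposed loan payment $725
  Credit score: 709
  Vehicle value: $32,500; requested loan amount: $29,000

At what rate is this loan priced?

Credit score 709 ≥ 651; Total monthly debts = (2,785 + 250 + 630 + 725) = 4,390. DTI = 4,390/9,350 = 47% ≤ 50%
Loan-to-value = 29,000/32,500 = 89.2% — pass (110% max)
Row: 709 falls in 699–739. Column: 89.2% falls in 88.01–102%. Rate = 6.9%.

6.9%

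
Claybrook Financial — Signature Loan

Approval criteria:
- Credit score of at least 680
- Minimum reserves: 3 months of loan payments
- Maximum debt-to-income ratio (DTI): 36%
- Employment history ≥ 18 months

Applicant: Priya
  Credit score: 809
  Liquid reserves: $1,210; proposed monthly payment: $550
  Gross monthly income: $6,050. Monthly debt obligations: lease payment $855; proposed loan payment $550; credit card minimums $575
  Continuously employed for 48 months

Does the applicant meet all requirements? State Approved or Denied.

Credit score 809 ≥ 680 (meets)
Reserves: 1,210 ÷ 550 = 2.2 months (below 3-month minimum)
Total monthly debts = (855 + 550 + 575) = 1,980. DTI = 1,980/6,050 = 32.7% ≤ 36%
Employment 48 ≥ 18 months
Fails on reserves.

Denied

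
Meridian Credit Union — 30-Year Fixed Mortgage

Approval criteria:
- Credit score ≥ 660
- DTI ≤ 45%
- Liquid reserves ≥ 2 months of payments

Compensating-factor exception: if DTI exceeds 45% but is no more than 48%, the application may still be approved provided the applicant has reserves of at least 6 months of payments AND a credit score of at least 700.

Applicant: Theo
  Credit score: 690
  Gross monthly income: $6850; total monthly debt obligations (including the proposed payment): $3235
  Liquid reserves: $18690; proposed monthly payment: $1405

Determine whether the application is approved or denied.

Credit score 690 ≥ 660 (meets base)
DTI: 3,235 ÷ 6,850 = 47.2%, over the 45% base limit.
Liquid reserves cover 18,690/1,405 = 13.3 months — ≥ 2 required
DTI 47.2% is within the 45%–48% exception band; checking compensating factors.
Override check — reserves: 13.3 mo (ok); score: 690 (below 700).
Compensating-factor requirement not fully met.

Denied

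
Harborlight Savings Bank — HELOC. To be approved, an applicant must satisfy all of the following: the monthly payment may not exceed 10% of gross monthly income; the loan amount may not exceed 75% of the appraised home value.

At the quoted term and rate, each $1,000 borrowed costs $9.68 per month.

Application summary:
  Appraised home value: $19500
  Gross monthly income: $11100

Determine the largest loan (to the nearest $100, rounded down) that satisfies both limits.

Payment cap: 10% × $11,100 = $1,110/month.
At $9.68 per $1,000, that supports 1,110/9.68 × 1,000 ≈ $114,669 → $114,600.
LTV cap: 75% × $19,500 = $14,625 → $14,600.
Binding constraint: loan-to-value.

$14,600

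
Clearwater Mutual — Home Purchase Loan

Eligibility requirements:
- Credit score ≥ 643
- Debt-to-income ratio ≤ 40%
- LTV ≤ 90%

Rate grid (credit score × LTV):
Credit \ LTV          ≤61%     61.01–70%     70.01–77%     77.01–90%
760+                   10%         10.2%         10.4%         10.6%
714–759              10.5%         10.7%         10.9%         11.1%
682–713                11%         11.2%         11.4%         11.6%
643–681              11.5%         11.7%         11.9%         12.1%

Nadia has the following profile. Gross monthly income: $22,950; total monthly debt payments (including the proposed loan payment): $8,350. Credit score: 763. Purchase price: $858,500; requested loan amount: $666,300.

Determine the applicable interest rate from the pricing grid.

Credit score 763 ≥ 643; DTI = 8,350/22,950 = 36.4% ≤ 40%
LTV: 666,300 ÷ 858,500 = 77.6%, within 90% cap
Score 763 is in the 760+ band; LTV 77.6% is in the 77.01–90% band → 10.6%.

10.6%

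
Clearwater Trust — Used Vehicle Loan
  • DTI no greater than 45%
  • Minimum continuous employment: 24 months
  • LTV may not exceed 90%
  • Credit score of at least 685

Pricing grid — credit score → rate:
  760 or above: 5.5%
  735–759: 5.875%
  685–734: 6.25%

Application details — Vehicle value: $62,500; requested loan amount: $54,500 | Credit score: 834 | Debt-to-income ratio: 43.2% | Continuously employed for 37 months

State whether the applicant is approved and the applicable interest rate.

Credit score 834 ≥ 685 (meets minimum)
LTV: 54,500 ÷ 62,500 = 87.2%, within 90% cap
DTI 43.2% ≤ 45%
Employment 37 ≥ 24 months
All requirements met. Score 834 falls in the 760 or above tier → 5.5%.

Approved at 5.5%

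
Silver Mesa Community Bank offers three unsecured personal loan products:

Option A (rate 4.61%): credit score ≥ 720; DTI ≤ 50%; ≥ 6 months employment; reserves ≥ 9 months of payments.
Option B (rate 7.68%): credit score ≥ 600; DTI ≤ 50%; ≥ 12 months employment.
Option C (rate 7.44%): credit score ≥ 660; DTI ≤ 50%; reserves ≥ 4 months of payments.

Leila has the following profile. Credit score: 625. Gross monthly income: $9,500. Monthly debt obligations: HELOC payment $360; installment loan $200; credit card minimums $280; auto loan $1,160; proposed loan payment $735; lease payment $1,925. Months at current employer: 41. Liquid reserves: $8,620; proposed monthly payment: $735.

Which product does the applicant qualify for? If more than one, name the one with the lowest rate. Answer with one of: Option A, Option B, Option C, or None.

Total debts = (360 + 200 + 280 + 1,160 + 735 + 1,925) = 4,660; DTI = 4,660/9,500 = 49.1%.
Reserves = 8,620/735 = 11.7 months.
Option A: score 625 < 720; DTI 49.1% ≤ 50%; employment 41 ≥ 6 mo; reserves 11.7 ≥ 9 mo → does not qualify.
Option B: score 625 ≥ 600; DTI 49.1% ≤ 50%; employment 41 ≥ 12 mo → qualifies.
Option C: score 625 < 660; DTI 49.1% ≤ 50%; reserves 11.7 ≥ 4 mo → does not qualify.

Option B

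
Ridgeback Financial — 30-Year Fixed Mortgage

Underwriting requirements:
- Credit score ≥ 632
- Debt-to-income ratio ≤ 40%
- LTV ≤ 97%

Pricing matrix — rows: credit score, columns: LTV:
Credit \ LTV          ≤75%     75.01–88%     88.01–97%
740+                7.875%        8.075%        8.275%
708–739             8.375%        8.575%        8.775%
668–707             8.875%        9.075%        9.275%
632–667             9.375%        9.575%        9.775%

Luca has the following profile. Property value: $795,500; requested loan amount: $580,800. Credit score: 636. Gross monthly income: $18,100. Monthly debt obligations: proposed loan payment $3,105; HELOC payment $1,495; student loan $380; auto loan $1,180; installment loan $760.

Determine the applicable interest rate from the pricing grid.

9.375%

Credit score 636 ≥ 632; Total monthly debts = (3,105 + 1,495 + 380 + 1,180 + 760) = 6,920. DTI: 6,920 ÷ 18,100 = 38.2%, within the 40% cap
LTV = 580,800/795,500 = 73% ≤ 97%
Score 636 is in the 632–667 band; LTV 73% is in the ≤75% band → 9.375%.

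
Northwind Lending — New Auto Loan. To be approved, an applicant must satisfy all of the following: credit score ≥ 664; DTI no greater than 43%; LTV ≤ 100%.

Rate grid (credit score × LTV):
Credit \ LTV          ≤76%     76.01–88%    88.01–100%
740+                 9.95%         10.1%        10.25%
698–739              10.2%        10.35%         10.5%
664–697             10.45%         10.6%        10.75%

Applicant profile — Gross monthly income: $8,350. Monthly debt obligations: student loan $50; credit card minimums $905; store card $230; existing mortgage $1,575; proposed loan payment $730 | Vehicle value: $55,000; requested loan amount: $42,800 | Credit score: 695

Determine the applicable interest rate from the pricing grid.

10.6%

Credit score 695 ≥ 664; Total monthly debts = (50 + 905 + 230 + 1,575 + 730) = 3,490. Debt-to-income = 3,490/8,350 = 41.8% — meets 43% limit
Loan-to-value = 42,800/55,000 = 77.8% — pass (100% max)
Credit 695 → row 664–697; LTV 77.8% → column 76.01–88%. Grid cell → 10.6%.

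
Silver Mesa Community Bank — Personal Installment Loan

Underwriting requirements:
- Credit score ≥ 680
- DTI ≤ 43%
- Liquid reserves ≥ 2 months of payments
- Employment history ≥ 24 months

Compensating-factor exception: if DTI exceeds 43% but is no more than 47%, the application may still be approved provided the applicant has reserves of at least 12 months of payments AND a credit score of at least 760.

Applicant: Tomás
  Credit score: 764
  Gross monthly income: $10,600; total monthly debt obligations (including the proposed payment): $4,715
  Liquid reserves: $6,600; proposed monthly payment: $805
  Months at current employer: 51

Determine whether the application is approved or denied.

Denied

Credit score 764 ≥ 680 (meets base)
DTI: 4,715 ÷ 10,600 = 44.5%, over the 43% base limit.
Reserves: 6,600 ÷ 805 = 8.2 months (meets 2-month minimum)
Employment 51 ≥ 24 months
44.5% falls in the override range (43%–47%), so the compensating-factor test applies.
Override check — reserves: 8.2 mo (short of 12); score: 764 (ok).
Compensating-factor requirement not fully met.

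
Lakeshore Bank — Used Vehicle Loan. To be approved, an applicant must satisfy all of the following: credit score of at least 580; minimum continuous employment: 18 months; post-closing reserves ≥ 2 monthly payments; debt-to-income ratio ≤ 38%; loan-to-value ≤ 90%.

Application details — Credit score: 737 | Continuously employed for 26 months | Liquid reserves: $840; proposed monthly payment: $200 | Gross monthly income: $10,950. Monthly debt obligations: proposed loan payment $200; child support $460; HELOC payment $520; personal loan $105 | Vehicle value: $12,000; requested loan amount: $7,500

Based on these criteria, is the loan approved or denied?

Credit score 737 ≥ 580 (meets)
Employment 26 ≥ 18 months
Reserves = 840/200 = 4.2 months ≥ 2
Total monthly debts = (200 + 460 + 520 + 105) = 1,285. Debt-to-income = 1,285/10,950 = 11.7% — meets 38% limit
LTV = 7,500/12,000 = 62.5% ≤ 90%
All criteria satisfied.

Approved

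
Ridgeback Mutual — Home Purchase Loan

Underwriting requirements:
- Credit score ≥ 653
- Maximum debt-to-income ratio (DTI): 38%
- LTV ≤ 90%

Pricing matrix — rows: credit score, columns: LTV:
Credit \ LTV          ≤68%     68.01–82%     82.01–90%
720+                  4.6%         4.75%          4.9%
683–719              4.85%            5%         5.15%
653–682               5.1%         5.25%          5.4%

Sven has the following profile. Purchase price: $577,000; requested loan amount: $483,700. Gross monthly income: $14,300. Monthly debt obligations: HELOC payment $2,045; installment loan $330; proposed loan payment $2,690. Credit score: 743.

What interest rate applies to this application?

4.9%

Credit score 743 ≥ 653; Total monthly debts = (2,045 + 330 + 2,690) = 5,065. DTI = 5,065/14,300 = 35.4% ≤ 38%
LTV: 483,700 ÷ 577,000 = 83.8%, within 90% cap
Score 743 is in the 720+ band; LTV 83.8% is in the 82.01–90% band → 4.9%.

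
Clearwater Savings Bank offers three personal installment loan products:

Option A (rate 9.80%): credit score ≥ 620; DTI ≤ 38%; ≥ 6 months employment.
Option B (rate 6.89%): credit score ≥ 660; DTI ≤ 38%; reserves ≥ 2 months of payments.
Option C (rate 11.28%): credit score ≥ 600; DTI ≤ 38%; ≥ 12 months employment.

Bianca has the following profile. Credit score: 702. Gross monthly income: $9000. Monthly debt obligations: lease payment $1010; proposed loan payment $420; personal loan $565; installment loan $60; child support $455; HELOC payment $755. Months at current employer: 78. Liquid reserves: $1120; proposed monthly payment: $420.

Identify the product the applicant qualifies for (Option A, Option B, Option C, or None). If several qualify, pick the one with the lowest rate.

Option B

Total debts = (1,010 + 420 + 565 + 60 + 455 + 755) = 3,265; DTI = 3,265/9,000 = 36.3%.
Reserves = 1,120/420 = 2.7 months.
Option A: score 702 ≥ 620; DTI 36.3% ≤ 38%; employment 78 ≥ 6 mo → qualifies.
Option B: score 702 ≥ 660; DTI 36.3% ≤ 38%; reserves 2.7 ≥ 2 mo → qualifies.
Option C: score 702 ≥ 600; DTI 36.3% ≤ 38%; employment 78 ≥ 12 mo → qualifies.
Qualifying: Option A, Option B, Option C. Lowest rate is 6.89% → Option B.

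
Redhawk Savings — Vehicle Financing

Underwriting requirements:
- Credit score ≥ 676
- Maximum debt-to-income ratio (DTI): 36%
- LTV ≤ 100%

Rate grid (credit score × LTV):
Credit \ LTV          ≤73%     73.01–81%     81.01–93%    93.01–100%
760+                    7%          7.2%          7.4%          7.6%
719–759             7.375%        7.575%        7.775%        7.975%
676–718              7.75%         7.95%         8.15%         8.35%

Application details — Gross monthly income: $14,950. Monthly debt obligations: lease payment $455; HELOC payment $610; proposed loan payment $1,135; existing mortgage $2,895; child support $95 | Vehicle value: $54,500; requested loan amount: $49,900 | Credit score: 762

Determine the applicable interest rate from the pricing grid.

Credit score 762 ≥ 676; Total monthly debts = (455 + 610 + 1,135 + 2,895 + 95) = 5,190. DTI = 5,190/14,950 = 34.7% ≤ 36%
LTV = 49,900/54,500 = 91.6% ≤ 100%
Credit 762 → row 760+; LTV 91.6% → column 81.01–93%. Grid cell → 7.4%.

7.4%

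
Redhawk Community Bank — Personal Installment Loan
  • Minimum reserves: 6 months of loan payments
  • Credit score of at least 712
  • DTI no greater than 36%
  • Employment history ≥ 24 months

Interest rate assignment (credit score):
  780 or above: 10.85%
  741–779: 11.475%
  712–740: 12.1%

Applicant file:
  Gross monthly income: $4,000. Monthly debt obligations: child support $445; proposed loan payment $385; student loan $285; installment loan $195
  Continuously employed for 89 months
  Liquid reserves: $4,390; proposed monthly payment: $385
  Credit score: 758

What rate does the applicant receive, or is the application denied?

Credit score 758 ≥ 712 (meets minimum)
Reserves: 4,390 ÷ 385 = 11.4 months (meets 6-month minimum)
Total monthly debts = (445 + 385 + 285 + 195) = 1,310. DTI = 1,310/4,000 = 32.8% ≤ 36%
Employment 89 ≥ 24 months
All requirements met. Score 758 falls in the 741–779 tier → 11.475%.

Approved at 11.475%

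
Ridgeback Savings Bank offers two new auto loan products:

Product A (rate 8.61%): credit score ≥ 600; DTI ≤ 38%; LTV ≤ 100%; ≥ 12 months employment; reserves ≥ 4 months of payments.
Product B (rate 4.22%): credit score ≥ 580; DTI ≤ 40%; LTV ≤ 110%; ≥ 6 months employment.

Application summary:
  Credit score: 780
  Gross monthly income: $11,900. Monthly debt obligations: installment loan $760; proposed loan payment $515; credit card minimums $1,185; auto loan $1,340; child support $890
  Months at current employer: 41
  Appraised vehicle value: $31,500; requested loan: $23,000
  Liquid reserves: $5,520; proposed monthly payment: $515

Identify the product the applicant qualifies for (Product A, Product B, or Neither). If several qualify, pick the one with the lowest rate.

Total debts = (760 + 515 + 1,185 + 1,340 + 890) = 4,690; DTI = 4,690/11,900 = 39.4%.
LTV = 23,000/31,500 = 73%.
Reserves = 5,520/515 = 10.7 months.
Product A: score 780 ≥ 600; DTI 39.4% > 38%; LTV 73% ≤ 100%; employment 41 ≥ 12 mo; reserves 10.7 ≥ 4 mo → does not qualify.
Product B: score 780 ≥ 580; DTI 39.4% ≤ 40%; LTV 73% ≤ 110%; employment 41 ≥ 6 mo → qualifies.

Product B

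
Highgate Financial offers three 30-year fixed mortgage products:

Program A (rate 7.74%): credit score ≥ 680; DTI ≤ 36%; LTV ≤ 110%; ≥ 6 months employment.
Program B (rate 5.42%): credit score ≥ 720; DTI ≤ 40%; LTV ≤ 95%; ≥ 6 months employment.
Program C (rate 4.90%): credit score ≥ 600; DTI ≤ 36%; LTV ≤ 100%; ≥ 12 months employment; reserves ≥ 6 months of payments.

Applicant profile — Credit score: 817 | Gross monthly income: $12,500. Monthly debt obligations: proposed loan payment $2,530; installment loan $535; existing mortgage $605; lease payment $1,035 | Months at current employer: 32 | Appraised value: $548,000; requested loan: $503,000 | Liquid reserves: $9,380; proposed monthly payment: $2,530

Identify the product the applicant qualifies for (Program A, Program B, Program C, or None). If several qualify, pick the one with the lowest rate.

Total debts = (2,530 + 535 + 605 + 1,035) = 4,705; DTI = 4,705/12,500 = 37.6%.
LTV = 503,000/548,000 = 91.8%.
Reserves = 9,380/2,530 = 3.7 months.
Program A: score 817 ≥ 680; DTI 37.6% > 36%; LTV 91.8% ≤ 110%; employment 32 ≥ 6 mo → does not qualify.
Program B: score 817 ≥ 720; DTI 37.6% ≤ 40%; LTV 91.8% ≤ 95%; employment 32 ≥ 6 mo → qualifies.
Program C: score 817 ≥ 600; DTI 37.6% > 36%; LTV 91.8% ≤ 100%; employment 32 ≥ 12 mo; reserves 3.7 < 6 mo → does not qualify.

Program B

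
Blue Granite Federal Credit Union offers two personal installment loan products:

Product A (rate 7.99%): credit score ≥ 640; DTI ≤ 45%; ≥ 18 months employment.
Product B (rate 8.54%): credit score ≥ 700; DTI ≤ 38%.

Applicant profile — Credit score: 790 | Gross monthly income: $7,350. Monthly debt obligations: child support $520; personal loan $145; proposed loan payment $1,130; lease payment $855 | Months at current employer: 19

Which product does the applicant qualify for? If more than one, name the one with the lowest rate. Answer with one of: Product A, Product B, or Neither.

Total debts = (520 + 145 + 1,130 + 855) = 2,650; DTI = 2,650/7,350 = 36.1%.
Product A: score 790 ≥ 640; DTI 36.1% ≤ 45%; employment 19 ≥ 18 mo → qualifies.
Product B: score 790 ≥ 700; DTI 36.1% ≤ 38% → qualifies.
Qualifying: Product A, Product B. Lowest rate is 7.99% → Product A.

Product A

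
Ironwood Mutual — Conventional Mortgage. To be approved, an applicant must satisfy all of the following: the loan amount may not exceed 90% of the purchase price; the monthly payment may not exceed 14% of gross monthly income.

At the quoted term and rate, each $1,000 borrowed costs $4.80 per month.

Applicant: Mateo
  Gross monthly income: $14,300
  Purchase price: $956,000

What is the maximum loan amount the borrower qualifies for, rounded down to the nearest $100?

Payment cap: 14% × $14,300 = $2,002/month.
At $4.80 per $1,000, that supports 2,002/4.80 × 1,000 ≈ $417,083 → $417,000.
LTV cap: 90% × $956,000 = $860,400 → $860,400.
Binding constraint: payment-to-income.

$417,000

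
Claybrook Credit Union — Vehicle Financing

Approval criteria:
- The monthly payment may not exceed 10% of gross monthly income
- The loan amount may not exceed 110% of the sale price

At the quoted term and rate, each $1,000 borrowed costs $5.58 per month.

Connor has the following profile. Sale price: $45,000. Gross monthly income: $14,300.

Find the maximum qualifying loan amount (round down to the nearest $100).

Payment cap: 10% × $14,300 = $1,430/month.
At $5.58 per $1,000, that supports 1,430/5.58 × 1,000 ≈ $256,272 → $256,200.
LTV cap: 110% × $45,000 = $49,500 → $49,500.
Binding constraint: loan-to-value.

$49,500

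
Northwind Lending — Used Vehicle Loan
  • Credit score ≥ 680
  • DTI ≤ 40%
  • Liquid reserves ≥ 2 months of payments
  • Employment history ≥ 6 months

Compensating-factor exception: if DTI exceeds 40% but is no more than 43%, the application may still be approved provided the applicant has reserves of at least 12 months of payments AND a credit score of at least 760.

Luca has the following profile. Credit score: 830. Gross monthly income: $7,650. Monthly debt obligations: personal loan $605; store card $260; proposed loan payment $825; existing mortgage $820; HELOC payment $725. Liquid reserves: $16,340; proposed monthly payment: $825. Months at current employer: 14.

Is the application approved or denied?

Approved

Credit score 830 ≥ 680 (meets base)
Total debts = (605 + 260 + 825 + 820 + 725) = 3,235. DTI: 3,235 ÷ 7,650 = 42.3%, over the 40% base limit.
Reserves = 16,340/825 = 19.8 months ≥ 2
Employment 14 ≥ 6 months
42.3% falls in the override range (40%–43%), so the compensating-factor test applies.
Override check — reserves: 19.8 mo (ok); score: 830 (ok).
Both compensating conditions met → exception applies.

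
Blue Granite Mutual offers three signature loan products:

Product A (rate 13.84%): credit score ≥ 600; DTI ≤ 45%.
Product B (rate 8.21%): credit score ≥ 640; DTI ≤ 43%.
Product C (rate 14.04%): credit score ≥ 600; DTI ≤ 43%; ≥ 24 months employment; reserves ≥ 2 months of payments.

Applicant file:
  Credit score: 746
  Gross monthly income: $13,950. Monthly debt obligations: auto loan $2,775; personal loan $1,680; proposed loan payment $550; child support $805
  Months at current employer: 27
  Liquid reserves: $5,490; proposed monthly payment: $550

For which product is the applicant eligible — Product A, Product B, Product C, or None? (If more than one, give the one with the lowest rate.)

Product B

Total debts = (2,775 + 1,680 + 550 + 805) = 5,810; DTI = 5,810/13,950 = 41.6%.
Reserves = 5,490/550 = 10.0 months.
Product A: score 746 ≥ 600; DTI 41.6% ≤ 45% → qualifies.
Product B: score 746 ≥ 640; DTI 41.6% ≤ 43% → qualifies.
Product C: score 746 ≥ 600; DTI 41.6% ≤ 43%; employment 27 ≥ 24 mo; reserves 10.0 ≥ 2 mo → qualifies.
Qualifying: Product A, Product B, Product C. Lowest rate is 8.21% → Product B.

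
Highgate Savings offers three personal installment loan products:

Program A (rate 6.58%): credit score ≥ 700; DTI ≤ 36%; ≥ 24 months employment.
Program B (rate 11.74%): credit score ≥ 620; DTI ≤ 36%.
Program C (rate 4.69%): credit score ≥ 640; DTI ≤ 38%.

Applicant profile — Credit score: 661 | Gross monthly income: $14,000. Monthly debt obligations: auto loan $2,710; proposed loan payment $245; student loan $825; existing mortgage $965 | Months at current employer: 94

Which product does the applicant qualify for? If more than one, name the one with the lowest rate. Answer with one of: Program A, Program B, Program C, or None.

Total debts = (2,710 + 245 + 825 + 965) = 4,745; DTI = 4,745/14,000 = 33.9%.
Program A: score 661 < 700; DTI 33.9% ≤ 36%; employment 94 ≥ 24 mo → does not qualify.
Program B: score 661 ≥ 620; DTI 33.9% ≤ 36% → qualifies.
Program C: score 661 ≥ 640; DTI 33.9% ≤ 38% → qualifies.
Qualifying: Program B, Program C. Lowest rate is 4.69% → Program C.

Program C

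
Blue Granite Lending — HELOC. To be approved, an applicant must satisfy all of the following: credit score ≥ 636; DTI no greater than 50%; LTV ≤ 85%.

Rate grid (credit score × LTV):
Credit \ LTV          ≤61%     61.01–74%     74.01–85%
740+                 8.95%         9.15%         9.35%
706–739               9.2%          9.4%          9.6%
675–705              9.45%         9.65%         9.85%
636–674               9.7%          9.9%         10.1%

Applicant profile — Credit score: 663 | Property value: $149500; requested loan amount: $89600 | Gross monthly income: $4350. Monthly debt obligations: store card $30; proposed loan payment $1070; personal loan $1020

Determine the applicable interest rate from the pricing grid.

9.7%

Credit score 663 ≥ 636; Total monthly debts = (30 + 1,070 + 1,020) = 2,120. DTI: 2,120 ÷ 4,350 = 48.7%, within the 50% cap
Loan-to-value = 89,600/149,500 = 59.9% — pass (85% max)
Credit 663 → row 636–674; LTV 59.9% → column ≤61%. Grid cell → 9.7%.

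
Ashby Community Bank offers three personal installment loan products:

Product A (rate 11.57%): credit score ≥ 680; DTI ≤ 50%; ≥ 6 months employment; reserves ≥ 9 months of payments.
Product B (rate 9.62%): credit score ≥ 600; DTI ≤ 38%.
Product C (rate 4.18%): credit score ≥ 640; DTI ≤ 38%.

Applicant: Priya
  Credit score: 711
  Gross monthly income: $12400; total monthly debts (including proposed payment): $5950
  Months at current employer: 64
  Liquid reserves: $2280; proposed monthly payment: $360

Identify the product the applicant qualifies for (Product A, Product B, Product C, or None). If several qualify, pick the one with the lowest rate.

DTI = 5,950/12,400 = 48%.
Reserves = 2,280/360 = 6.3 months.
Product A: score 711 ≥ 680; DTI 48% ≤ 50%; employment 64 ≥ 6 mo; reserves 6.3 < 9 mo → does not qualify.
Product B: score 711 ≥ 600; DTI 48% > 38% → does not qualify.
Product C: score 711 ≥ 640; DTI 48% > 38% → does not qualify.

None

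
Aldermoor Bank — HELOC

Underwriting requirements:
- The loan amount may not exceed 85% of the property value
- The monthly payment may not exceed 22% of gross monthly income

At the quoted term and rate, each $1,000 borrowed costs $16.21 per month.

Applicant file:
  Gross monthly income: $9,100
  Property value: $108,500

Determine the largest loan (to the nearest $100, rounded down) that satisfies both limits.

Payment cap: 22% × $9,100 = $2,002/month.
At $16.21 per $1,000, that supports 2,002/16.21 × 1,000 ≈ $123,504 → $123,500.
LTV cap: 85% × $108,500 = $92,225 → $92,200.
Binding constraint: loan-to-value.

$92,200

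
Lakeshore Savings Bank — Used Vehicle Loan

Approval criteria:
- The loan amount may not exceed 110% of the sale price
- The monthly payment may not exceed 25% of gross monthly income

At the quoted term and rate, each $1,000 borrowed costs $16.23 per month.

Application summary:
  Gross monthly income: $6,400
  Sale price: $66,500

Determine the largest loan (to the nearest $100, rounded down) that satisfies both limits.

$73,100

Payment cap: 25% × $6,400 = $1,600/month.
At $16.23 per $1,000, that supports 1,600/16.23 × 1,000 ≈ $98,582 → $98,500.
LTV cap: 110% × $66,500 = $73,150 → $73,100.
Binding constraint: loan-to-value.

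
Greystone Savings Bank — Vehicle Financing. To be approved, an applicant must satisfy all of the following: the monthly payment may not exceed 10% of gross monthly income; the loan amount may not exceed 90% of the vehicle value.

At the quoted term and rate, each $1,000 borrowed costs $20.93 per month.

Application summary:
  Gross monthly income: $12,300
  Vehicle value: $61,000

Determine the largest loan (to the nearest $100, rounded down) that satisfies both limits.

$54,900

Payment cap: 10% × $12,300 = $1,230/month.
At $20.93 per $1,000, that supports 1,230/20.93 × 1,000 ≈ $58,767 → $58,700.
LTV cap: 90% × $61,000 = $54,900 → $54,900.
Binding constraint: loan-to-value.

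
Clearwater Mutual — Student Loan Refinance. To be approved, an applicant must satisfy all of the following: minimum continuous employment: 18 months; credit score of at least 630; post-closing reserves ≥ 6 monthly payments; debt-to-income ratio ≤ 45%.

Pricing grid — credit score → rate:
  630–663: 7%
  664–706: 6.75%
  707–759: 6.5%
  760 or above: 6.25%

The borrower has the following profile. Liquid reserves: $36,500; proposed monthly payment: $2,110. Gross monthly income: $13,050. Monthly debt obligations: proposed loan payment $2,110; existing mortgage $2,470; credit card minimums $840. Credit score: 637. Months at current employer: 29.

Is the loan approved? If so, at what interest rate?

Approved at 7%

Credit score 637 ≥ 630 (meets minimum)
Total monthly debts = (2,110 + 2,470 + 840) = 5,420. DTI = 5,420/13,050 = 41.5% ≤ 45%
Reserves: 36,500 ÷ 2,110 = 17.3 months (meets 6-month minimum)
Employment 29 ≥ 18 months
All requirements met. Score 637 falls in the 630–663 tier → 7%.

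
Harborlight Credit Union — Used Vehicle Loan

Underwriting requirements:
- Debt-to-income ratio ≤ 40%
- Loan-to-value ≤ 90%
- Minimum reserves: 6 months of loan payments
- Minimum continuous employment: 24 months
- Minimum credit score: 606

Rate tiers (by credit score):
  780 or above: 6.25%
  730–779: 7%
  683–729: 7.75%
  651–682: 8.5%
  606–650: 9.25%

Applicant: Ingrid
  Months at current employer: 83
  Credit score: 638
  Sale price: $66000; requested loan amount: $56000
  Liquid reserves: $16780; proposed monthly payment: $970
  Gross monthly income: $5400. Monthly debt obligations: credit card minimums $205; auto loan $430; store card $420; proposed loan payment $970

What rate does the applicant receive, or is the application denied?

Approved at 9.25%

Credit score 638 ≥ 606 (meets minimum)
Liquid reserves cover 16,780/970 = 17.3 months — ≥ 6 required
Employment 83 ≥ 24 months
LTV: 56,000 ÷ 66,000 = 84.8%, within 90% cap
Total monthly debts = (205 + 430 + 420 + 970) = 2,025. DTI = 2,025/5,400 = 37.5% ≤ 40%
All requirements met. Score 638 falls in the 606–650 tier → 9.25%.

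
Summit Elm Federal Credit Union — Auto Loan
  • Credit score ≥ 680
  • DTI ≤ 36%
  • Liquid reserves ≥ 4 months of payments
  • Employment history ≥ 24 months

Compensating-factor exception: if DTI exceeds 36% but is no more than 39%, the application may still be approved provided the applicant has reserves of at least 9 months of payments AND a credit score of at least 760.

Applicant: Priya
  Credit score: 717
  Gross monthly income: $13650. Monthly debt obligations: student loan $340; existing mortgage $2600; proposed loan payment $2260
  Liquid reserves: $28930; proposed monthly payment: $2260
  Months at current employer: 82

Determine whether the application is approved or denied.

Credit score 717 ≥ 680 (meets base)
Total debts = (340 + 2,600 + 2,260) = 5,200. DTI = 5,200/13,650 = 38.1% > 36% — standard DTI limit exceeded.
Reserves = 28,930/2,260 = 12.8 months ≥ 4
Employment 82 ≥ 24 months
DTI 38.1% is within the 36%–39% exception band; checking compensating factors.
Override check — reserves: 12.8 mo (ok); score: 717 (below 760).
Override conditions not both satisfied; exception does not apply.

Denied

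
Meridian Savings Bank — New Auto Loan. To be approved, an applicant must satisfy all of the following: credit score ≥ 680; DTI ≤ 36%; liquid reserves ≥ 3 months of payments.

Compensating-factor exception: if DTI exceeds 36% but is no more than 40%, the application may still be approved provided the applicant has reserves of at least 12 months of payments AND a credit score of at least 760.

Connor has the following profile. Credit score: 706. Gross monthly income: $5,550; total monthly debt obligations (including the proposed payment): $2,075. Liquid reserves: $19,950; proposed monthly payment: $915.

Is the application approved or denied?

Denied

Credit score 706 ≥ 680 (meets base)
DTI: 2,075 ÷ 5,550 = 37.4%, over the 36% base limit.
Reserves: 19,950 ÷ 915 = 21.8 months (meets 3-month minimum)
37.4% falls in the override range (36%–40%), so the compensating-factor test applies.
Reserves 21.8 ≥ 12 months; credit score 706 < 760.
Override conditions not both satisfied; exception does not apply.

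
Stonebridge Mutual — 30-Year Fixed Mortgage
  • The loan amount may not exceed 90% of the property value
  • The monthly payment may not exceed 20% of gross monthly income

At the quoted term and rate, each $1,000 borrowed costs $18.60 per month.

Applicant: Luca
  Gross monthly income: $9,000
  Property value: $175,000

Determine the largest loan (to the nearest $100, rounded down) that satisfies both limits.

$96,700

Payment cap: 20% × $9,000 = $1,800/month.
At $18.60 per $1,000, that supports 1,800/18.60 × 1,000 ≈ $96,774 → $96,700.
LTV cap: 90% × $175,000 = $157,500 → $157,500.
Binding constraint: payment-to-income.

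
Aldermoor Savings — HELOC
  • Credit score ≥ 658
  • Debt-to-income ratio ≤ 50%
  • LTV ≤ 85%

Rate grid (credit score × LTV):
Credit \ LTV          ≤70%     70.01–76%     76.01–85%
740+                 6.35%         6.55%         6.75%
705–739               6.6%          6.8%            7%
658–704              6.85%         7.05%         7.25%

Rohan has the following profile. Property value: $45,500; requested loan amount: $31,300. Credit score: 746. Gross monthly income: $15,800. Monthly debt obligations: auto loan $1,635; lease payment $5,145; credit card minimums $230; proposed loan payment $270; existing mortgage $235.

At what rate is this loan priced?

6.35%

Credit score 746 ≥ 658; Total monthly debts = (1,635 + 5,145 + 230 + 270 + 235) = 7,515. Debt-to-income = 7,515/15,800 = 47.6% — meets 50% limit
LTV = 31,300/45,500 = 68.8% ≤ 85%
Score 746 is in the 740+ band; LTV 68.8% is in the ≤70% band → 6.35%.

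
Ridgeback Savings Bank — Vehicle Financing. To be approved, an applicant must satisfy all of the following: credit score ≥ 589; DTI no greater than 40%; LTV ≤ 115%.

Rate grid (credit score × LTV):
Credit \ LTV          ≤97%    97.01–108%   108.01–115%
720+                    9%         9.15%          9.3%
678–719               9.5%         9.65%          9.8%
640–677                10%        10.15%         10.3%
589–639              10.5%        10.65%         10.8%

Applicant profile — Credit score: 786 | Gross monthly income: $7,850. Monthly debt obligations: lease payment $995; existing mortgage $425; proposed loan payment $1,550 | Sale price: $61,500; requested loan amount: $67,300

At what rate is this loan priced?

Credit score 786 ≥ 589; Total monthly debts = (995 + 425 + 1,550) = 2,970. DTI = 2,970/7,850 = 37.8% ≤ 40%
LTV: 67,300 ÷ 61,500 = 109.4%, within 115% cap
Row: 786 falls in 720+. Column: 109.4% falls in 108.01–115%. Rate = 9.3%.

9.3%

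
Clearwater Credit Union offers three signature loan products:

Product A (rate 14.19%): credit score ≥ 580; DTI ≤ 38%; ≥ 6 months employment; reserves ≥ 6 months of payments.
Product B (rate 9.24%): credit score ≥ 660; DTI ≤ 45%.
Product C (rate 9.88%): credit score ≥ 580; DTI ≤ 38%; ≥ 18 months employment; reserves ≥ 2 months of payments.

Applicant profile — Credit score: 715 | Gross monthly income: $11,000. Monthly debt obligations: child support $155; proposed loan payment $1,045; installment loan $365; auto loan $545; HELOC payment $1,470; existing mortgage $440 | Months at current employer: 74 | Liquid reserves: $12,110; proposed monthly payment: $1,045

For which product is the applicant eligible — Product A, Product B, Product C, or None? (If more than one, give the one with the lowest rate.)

Product B

Total debts = (155 + 1,045 + 365 + 545 + 1,470 + 440) = 4,020; DTI = 4,020/11,000 = 36.5%.
Reserves = 12,110/1,045 = 11.6 months.
Product A: score 715 ≥ 580; DTI 36.5% ≤ 38%; employment 74 ≥ 6 mo; reserves 11.6 ≥ 6 mo → qualifies.
Product B: score 715 ≥ 660; DTI 36.5% ≤ 45% → qualifies.
Product C: score 715 ≥ 580; DTI 36.5% ≤ 38%; employment 74 ≥ 18 mo; reserves 11.6 ≥ 2 mo → qualifies.
Qualifying: Product A, Product B, Product C. Lowest rate is 9.24% → Product B.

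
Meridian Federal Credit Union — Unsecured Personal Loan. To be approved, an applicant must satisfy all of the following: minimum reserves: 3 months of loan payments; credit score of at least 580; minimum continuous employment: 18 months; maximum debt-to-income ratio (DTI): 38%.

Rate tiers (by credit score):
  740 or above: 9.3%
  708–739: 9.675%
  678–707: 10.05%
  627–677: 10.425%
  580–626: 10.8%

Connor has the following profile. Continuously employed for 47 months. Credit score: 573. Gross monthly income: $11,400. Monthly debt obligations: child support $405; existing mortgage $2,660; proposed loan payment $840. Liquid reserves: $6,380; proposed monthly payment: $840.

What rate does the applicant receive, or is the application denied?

Denied

Credit score 573 < 580 (below minimum)
Total monthly debts = (405 + 2,660 + 840) = 3,905. Debt-to-income = 3,905/11,400 = 34.3% — meets 38% limit
Reserves: 6,380 ÷ 840 = 7.6 months (meets 3-month minimum)
Employment 47 ≥ 18 months
Not all requirements met → denied.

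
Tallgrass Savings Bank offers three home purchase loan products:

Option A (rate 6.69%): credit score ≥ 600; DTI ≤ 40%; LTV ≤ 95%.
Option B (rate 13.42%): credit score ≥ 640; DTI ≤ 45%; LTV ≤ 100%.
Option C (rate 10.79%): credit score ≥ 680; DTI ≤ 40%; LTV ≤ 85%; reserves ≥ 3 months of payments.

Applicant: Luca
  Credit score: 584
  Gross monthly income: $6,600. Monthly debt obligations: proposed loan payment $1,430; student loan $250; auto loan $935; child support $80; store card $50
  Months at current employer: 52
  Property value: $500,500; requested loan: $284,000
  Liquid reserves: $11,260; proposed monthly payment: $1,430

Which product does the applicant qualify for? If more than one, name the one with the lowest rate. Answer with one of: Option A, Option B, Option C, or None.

None

Total debts = (1,430 + 250 + 935 + 80 + 50) = 2,745; DTI = 2,745/6,600 = 41.6%.
LTV = 284,000/500,500 = 56.7%.
Reserves = 11,260/1,430 = 7.9 months.
Option A: score 584 < 600; DTI 41.6% > 40%; LTV 56.7% ≤ 95% → does not qualify.
Option B: score 584 < 640; DTI 41.6% ≤ 45%; LTV 56.7% ≤ 100% → does not qualify.
Option C: score 584 < 680; DTI 41.6% > 40%; LTV 56.7% ≤ 85%; reserves 7.9 ≥ 3 mo → does not qualify.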